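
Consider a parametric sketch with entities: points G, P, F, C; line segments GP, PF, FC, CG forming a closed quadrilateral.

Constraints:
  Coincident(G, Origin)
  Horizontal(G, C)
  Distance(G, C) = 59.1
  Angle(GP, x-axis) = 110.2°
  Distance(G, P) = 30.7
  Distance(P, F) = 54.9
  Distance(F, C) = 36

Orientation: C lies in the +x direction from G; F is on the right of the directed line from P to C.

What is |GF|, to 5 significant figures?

28.366

G is at the origin; G and C share the same y with |GC| = 59.1 and C in +x, so C = (59.1, 0). GP runs at 110.2° with |GP| = 30.7, so P = (-10.601, 28.812). F is determined by |PF| = 54.9 and |FC| = 36.0 together: it lies at the intersection of circle(P, 54.9) and circle(C, 36.0). With |PC| = 75.421, the foot of the radical line on PC is 49.100 from P and the perpendicular offset is √(54.9² − 49.100²) = 24.560. Taking the right-of-PC solution: F = (25.393, -12.643).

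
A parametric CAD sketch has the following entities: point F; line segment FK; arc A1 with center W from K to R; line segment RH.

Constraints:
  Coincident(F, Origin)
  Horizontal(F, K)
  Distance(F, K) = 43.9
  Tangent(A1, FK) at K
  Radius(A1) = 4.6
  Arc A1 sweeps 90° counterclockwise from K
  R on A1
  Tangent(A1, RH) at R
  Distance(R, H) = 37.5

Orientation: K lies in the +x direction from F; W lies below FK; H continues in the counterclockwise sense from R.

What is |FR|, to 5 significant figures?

39.568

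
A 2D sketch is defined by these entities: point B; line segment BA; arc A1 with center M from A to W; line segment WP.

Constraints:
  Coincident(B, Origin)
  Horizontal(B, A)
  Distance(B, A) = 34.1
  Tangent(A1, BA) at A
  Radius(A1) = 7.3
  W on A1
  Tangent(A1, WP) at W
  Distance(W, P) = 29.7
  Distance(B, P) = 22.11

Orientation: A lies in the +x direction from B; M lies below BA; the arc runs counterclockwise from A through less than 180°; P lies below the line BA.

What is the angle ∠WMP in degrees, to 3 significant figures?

76.2°

Checks: |MW| = 7.300 ✓; ∠(MW, WP) = 90.00° ✓; |WP| = 29.70 ✓; |BP| = 22.11 ✓.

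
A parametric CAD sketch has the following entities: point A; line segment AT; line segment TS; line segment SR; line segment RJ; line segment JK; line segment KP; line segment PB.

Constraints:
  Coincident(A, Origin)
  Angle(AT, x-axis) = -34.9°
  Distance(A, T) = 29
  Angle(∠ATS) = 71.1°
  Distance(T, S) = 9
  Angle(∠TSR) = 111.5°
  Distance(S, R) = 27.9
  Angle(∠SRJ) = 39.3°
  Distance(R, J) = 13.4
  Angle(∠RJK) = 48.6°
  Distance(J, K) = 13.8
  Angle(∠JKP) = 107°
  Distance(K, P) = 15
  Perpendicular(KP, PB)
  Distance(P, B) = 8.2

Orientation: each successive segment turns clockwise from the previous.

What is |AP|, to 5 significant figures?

20.059

∠RJK = 48.6° gives JK at -124.40° from the x-axis; with |JK| = 13.8, K = (-1.5575, -16.753). ∠JKP = 107.0° gives KP at 162.60° from the x-axis; with |KP| = 15.0, P = (-15.871, -12.267). Then |AP| = |P − A| = 20.059.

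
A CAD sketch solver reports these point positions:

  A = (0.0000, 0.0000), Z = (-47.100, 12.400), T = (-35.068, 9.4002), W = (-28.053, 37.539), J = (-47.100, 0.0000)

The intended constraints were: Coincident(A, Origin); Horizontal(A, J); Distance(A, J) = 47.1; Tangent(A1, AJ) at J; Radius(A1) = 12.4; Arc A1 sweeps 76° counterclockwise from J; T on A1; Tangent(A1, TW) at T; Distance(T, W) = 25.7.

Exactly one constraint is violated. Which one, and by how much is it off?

Distance(T, W) = 25.7 — off by 3.30.

A = (0.00, 0.00) ✓; A.y = 0.00, J.y = 0.00 ✓; |AJ| = 47.10 ✓; ∠(ZJ, JA) = 90.00° ✓; |ZJ| = 12.40 ✓; bearing(Z→T) − bearing(Z→J) = 76.00° ✓; |ZT| = 12.40 ✓; ∠(ZT, TW) = 90.00° ✓; |TW| = 29.00 ✗.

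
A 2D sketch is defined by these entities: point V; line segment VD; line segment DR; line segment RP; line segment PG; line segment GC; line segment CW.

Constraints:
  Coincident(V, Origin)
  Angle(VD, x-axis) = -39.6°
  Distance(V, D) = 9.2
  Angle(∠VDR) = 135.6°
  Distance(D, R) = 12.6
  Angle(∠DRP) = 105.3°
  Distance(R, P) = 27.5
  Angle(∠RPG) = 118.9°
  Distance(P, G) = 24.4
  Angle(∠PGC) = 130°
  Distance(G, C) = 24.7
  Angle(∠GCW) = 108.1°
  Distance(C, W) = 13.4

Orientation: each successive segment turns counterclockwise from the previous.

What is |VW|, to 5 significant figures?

28.366

V is at the origin; VD runs at -39.6° with length 9.2, so D = (7.0887, -5.8643). ∠VDR = 135.6° gives DR at 4.8000° from the x-axis; with |DR| = 12.6, R = (19.645, -4.8100). ∠DRP = 105.3° gives RP at 79.500° from the x-axis; with |RP| = 27.5, P = (24.656, 22.230). ∠RPG = 118.9° gives PG at 140.60° from the x-axis; with |PG| = 24.4, G = (5.8013, 37.717). ∠PGC = 130.0° gives GC at -169.40° from the x-axis; with |GC| = 24.7, C = (-18.477, 33.173). ∠GCW = 108.1° gives CW at -97.500° from the x-axis; with |CW| = 13.4, W = (-20.226, 19.888). Then |VW| = |W − V| = 28.366.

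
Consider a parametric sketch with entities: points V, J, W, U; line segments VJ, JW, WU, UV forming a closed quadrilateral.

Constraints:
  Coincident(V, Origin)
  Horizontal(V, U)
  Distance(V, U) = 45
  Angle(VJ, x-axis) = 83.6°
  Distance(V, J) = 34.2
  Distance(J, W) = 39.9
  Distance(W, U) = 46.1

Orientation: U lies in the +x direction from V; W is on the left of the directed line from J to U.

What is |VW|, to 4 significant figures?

62.19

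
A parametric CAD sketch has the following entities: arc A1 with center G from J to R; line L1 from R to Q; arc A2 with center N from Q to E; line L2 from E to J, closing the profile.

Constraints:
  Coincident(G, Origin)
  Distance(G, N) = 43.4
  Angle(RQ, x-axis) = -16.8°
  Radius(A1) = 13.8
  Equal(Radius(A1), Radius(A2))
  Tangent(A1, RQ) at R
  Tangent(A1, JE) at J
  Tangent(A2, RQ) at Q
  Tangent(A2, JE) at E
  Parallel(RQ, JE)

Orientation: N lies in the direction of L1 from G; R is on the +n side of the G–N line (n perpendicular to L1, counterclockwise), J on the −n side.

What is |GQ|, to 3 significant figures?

45.5

The slot axis is L1's direction at -16.8°, so u = (cos -16.8°, sin -16.8°) = (0.957, -0.289) and n = (−sin -16.8°, cos -16.8°) = (0.289, 0.957). G is at the origin and N lies 43.4 along u from G, so N = 43.4·u = (41.5, -12.5). Tangency of A1 to both parallel lines with radius 13.8 puts R and J at G ± 13.8·n: R = (3.99, 13.2), J = (-3.99, -13.2). Equal radii place Q and E the same way about N: Q = N + 13.8·n = (45.5, 0.667), E = N − 13.8·n = (37.6, -25.8). Then |GQ| = |Q − G| = 45.5.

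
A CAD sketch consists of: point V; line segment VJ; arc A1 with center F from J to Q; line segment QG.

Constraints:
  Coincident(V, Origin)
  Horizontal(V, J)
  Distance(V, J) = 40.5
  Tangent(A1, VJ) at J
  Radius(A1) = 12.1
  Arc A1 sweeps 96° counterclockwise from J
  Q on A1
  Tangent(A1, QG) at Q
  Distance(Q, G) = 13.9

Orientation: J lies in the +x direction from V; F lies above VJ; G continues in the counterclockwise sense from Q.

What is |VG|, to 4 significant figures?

57.87

V is at the origin; VJ is horizontal with |VJ| = 40.5 and J on the +x side, so J = (40.50, 0.000). A1 meets VJ tangentially, so FJ is at right angles to VJ, so F = J + (0, 12.1) = (40.50, 12.10). On A1, J sits at bearing -90° from F; a 96° counterclockwise sweep puts Q at bearing 6°, so Q = F + 12.1·(cos 6°, sin 6°) = (52.53, 13.36). The tangent condition forces FQ to be normal to QG, so QG runs along (−sin 6°, cos 6°); with |QG| = 13.9, G = (51.08, 27.19). Then |VG| = |G − V| = 57.87.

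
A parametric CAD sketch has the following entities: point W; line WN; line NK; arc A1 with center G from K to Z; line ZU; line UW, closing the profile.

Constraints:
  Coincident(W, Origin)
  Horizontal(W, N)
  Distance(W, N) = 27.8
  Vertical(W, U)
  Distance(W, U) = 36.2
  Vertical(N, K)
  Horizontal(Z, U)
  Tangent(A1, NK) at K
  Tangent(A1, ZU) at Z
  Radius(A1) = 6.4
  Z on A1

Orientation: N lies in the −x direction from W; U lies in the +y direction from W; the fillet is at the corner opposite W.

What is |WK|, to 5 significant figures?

40.754

The virtual corner opposite W is at (-27.800, 36.200). A1 meets NK tangentially, so GK is at right angles to NK and A1 meets ZU tangentially, so GZ is at right angles to ZU, with radius 6.4, so the center G sits 6.4 in from both sides at G = (-21.400, 29.800). That places the tangent points at K = (-27.800, 29.800) on NK and Z = (-21.400, 36.200) on ZU. Then |WK| = |K − W| = 40.754.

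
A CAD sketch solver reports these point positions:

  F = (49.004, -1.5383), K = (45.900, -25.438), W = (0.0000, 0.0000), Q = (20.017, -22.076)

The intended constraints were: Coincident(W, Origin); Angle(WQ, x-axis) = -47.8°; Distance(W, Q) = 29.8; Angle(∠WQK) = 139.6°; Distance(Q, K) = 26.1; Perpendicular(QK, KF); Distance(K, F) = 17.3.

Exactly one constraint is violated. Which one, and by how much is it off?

Distance(K, F) = 17.3 — off by 6.80.

W = (0.00, 0.00) ✓; WQ at -47.80° ✓; |WQ| = 29.80 ✓; ∠WQK = 139.6° ✓; |QK| = 26.10 ✓; ∠(QK, KF) = 90.00° ✓; |KF| = 24.10 ✗.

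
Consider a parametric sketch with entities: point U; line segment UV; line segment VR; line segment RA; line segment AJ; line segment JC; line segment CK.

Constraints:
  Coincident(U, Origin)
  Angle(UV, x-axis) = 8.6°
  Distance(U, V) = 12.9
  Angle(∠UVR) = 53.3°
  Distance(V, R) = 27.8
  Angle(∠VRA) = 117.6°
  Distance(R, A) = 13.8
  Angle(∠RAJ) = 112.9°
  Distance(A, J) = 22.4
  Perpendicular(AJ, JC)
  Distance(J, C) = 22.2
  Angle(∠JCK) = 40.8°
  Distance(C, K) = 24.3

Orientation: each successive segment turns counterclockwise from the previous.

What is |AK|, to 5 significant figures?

7.5507

AJ is perpendicular to JC, so JC runs at -5.2000°; with |JC| = 22.2, C = (-0.073533, -7.0321). ∠JCK = 40.8° gives CK at 134.00° from the x-axis; with |CK| = 24.3, K = (-16.954, 10.448). Then |AK| = |K − A| = 7.5507.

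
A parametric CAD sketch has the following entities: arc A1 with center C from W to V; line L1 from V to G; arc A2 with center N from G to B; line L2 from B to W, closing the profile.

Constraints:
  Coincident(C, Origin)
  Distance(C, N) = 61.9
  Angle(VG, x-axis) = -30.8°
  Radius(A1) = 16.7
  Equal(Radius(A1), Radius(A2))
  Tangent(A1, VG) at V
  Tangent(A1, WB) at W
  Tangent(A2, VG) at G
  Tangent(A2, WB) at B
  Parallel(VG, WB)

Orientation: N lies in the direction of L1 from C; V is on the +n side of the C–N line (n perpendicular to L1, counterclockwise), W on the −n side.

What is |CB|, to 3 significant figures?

64.1

Tangency of A1 to both parallel lines with radius 16.7 puts V and W at C ± 16.7·n: V = (8.55, 14.3), W = (-8.55, -14.3). Equal radii place G and B the same way about N: G = N + 16.7·n = (61.7, -17.4), B = N − 16.7·n = (44.6, -46.0). Then |CB| = |B − C| = 64.1.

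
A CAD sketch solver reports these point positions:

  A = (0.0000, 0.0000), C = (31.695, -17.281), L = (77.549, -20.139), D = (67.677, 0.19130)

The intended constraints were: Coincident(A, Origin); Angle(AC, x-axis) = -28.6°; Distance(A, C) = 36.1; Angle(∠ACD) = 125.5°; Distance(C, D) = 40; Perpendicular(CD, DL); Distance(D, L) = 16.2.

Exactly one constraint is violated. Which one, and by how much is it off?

Distance(D, L) = 16.2 — off by 6.40.

A = (0.00, 0.00) ✓; AC at -28.60° ✓; |AC| = 36.10 ✓; ∠ACD = 125.5° ✓; |CD| = 40.00 ✓; ∠(CD, DL) = 90.00° ✓; |DL| = 22.60 ✗.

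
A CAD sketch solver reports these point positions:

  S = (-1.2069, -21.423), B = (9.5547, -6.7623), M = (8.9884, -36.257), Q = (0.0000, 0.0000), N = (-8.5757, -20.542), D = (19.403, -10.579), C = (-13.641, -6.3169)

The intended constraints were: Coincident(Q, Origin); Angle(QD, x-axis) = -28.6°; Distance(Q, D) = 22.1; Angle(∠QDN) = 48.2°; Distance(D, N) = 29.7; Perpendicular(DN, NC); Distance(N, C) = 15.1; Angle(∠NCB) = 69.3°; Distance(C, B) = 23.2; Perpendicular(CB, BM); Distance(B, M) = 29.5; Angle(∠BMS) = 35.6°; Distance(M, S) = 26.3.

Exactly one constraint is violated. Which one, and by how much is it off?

Distance(M, S) = 26.3 — off by 8.30.

Q = (0.00, 0.00) ✓; QD at -28.60° ✓; |QD| = 22.10 ✓; ∠QDN = 48.20° ✓; |DN| = 29.70 ✓; ∠(DN, NC) = 90.00° ✓; |NC| = 15.10 ✓; ∠NCB = 69.30° ✓; |CB| = 23.20 ✓; ∠(CB, BM) = 90.00° ✓; |BM| = 29.50 ✓; ∠BMS = 35.60° ✓; |MS| = 18.00 ✗.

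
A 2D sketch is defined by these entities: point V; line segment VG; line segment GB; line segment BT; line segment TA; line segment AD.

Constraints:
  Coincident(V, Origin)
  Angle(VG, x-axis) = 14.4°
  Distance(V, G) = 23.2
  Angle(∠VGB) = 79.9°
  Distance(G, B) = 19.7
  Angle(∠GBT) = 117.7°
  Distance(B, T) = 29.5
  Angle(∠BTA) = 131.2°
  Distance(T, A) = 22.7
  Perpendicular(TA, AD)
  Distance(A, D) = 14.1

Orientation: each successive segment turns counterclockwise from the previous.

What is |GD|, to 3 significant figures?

43.9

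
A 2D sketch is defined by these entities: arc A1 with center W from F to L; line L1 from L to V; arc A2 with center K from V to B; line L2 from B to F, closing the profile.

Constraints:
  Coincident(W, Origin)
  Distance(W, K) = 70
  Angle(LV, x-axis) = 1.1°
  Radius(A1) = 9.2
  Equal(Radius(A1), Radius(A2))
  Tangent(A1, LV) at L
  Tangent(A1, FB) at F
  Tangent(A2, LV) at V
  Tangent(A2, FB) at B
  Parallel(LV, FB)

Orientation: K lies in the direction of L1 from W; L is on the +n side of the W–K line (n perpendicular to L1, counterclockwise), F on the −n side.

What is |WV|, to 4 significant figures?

70.60

Tangency of A1 to both parallel lines with radius 9.2 puts L and F at W ± 9.2·n: L = (-0.1766, 9.198), F = (0.1766, -9.198). Equal radii place V and B the same way about K: V = K + 9.2·n = (69.81, 10.54), B = K − 9.2·n = (70.16, -7.854). Then |WV| = |V − W| = 70.60.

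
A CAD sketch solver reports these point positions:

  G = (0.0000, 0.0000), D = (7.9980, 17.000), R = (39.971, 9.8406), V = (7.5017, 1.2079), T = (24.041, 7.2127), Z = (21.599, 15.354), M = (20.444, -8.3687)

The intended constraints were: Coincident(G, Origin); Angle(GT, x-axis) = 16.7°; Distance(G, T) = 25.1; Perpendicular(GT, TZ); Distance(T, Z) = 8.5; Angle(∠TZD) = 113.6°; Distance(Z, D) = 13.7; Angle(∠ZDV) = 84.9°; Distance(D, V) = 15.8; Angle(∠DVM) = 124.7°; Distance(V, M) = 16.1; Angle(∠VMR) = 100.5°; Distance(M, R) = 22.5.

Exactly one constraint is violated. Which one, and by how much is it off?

Distance(M, R) = 22.5 — off by 4.20.

G = (0.00, 0.00) ✓; GT at 16.70° ✓; |GT| = 25.10 ✓; ∠(GT, TZ) = 90.00° ✓; |TZ| = 8.500 ✓; ∠TZD = 113.6° ✓; |ZD| = 13.70 ✓; ∠ZDV = 84.90° ✓; |DV| = 15.80 ✓; ∠DVM = 124.7° ✓; |VM| = 16.10 ✓; ∠VMR = 100.5° ✓; |MR| = 26.70 ✗.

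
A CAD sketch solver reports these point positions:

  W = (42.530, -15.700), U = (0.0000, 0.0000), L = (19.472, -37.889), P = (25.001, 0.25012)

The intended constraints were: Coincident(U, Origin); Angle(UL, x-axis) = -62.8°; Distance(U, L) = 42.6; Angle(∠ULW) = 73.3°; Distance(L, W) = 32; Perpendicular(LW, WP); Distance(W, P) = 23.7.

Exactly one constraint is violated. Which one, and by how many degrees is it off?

Perpendicular(LW, WP) — off by 3.80°.

U = (0.00, 0.00) ✓; UL at -62.80° ✓; |UL| = 42.60 ✓; ∠ULW = 73.30° ✓; |LW| = 32.00 ✓; ∠(LW, WP) = 93.80° ✗; |WP| = 23.70 ✓.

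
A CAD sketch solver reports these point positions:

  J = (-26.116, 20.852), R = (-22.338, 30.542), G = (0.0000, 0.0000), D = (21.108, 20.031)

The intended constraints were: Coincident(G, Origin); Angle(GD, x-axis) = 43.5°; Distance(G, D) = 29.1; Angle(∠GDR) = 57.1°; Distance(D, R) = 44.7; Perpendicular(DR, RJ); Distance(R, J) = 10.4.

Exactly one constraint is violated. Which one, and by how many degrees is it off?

Perpendicular(DR, RJ) — off by 7.70°.

G = (0.00, 0.00) ✓; GD at 43.50° ✓; |GD| = 29.10 ✓; ∠GDR = 57.10° ✓; |DR| = 44.70 ✓; ∠(DR, RJ) = 82.30° ✗; |RJ| = 10.40 ✓.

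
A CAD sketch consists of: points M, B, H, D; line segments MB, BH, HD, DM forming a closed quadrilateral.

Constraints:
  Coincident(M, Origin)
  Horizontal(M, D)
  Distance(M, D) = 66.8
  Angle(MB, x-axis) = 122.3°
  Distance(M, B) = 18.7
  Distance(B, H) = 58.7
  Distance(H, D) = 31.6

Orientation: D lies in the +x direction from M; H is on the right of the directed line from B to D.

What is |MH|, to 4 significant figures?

42.51

Checks: M.y = 0.00, D.y = 0.00 ✓; |BH| = 58.70 ✓; |HD| = 31.60 ✓.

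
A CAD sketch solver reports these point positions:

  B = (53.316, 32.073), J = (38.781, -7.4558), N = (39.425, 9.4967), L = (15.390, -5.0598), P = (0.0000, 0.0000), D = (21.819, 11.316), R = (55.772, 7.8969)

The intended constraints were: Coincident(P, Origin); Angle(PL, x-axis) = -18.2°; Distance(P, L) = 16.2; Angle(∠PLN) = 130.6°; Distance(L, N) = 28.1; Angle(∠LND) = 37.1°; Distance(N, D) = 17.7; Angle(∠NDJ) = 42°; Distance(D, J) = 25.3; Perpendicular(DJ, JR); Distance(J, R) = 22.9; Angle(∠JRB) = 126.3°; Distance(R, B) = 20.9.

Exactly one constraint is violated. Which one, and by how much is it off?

Distance(R, B) = 20.9 — off by 3.40.

P = (0.00, 0.00) ✓; PL at -18.20° ✓; |PL| = 16.20 ✓; ∠PLN = 130.6° ✓; |LN| = 28.10 ✓; ∠LND = 37.10° ✓; |ND| = 17.70 ✓; ∠NDJ = 42.00° ✓; |DJ| = 25.30 ✓; ∠(DJ, JR) = 90.00° ✓; |JR| = 22.90 ✓; ∠JRB = 126.3° ✓; |RB| = 24.30 ✗.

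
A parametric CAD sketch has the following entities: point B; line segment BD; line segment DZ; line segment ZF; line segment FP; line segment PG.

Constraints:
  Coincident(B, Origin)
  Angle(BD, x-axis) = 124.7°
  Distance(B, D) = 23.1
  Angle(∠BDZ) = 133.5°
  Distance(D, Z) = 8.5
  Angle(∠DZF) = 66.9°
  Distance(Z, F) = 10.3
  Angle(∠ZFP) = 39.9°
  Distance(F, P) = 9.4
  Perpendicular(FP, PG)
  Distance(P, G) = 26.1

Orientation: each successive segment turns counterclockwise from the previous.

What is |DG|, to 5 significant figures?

27.647

B is at the origin; BD runs at 124.7° with length 23.1, so D = (-13.150, 18.992). ∠BDZ = 133.5° gives DZ at 171.20° from the x-axis; with |DZ| = 8.5, Z = (-21.550, 20.292). ∠DZF = 66.9° gives ZF at -75.700° from the x-axis; with |ZF| = 10.3, F = (-19.006, 10.311). ∠ZFP = 39.9° gives FP at 64.400° from the x-axis; with |FP| = 9.4, P = (-14.945, 18.788). The perpendicularity gives PG at right angles to FP, so PG runs at 154.40°; with |PG| = 26.1, G = (-38.482, 30.066). Then |DG| = |G − D| = 27.647.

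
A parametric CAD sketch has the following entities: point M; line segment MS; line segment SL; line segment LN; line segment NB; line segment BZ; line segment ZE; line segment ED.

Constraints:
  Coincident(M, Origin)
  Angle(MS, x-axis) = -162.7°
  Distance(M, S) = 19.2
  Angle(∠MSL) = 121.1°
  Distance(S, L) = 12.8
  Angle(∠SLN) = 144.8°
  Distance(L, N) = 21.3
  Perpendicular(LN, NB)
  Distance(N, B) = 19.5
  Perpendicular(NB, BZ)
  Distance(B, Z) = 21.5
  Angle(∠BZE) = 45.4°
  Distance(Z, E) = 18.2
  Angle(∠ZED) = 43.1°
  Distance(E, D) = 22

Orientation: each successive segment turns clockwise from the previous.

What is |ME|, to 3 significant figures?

29.5

M is at the origin; MS runs at -162.7° with length 19.2, so S = (-18.3, -5.71). ∠MSL = 121.1° gives SL at 138° from the x-axis; with |SL| = 12.8, L = (-27.9, 2.79). ∠SLN = 144.8° gives LN at 103° from the x-axis; with |LN| = 21.3, N = (-32.8, 23.5). LN is perpendicular to NB, so NB runs at 13.2°; with |NB| = 19.5, B = (-13.8, 28.0). NB ⟂ BZ, so BZ runs at -76.8°; with |BZ| = 21.5, Z = (-8.87, 7.05). ∠BZE = 45.4° gives ZE at 149° from the x-axis; with |ZE| = 18.2, E = (-24.4, 16.5). Then |ME| = |E − M| = 29.5.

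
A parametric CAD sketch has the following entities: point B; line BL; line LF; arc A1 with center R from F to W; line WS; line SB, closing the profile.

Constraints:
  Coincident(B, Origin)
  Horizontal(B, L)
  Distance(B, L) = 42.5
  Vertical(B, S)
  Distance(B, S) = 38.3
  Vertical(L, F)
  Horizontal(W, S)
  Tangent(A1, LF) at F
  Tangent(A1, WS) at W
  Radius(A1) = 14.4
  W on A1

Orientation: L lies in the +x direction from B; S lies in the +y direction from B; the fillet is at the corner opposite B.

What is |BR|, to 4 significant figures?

36.89

BS is vertical with |BS| = 38.3 and S on the +y side, so S = (0.000, 38.30). The virtual corner opposite B is at (42.50, 38.30). Since A1 is tangent to LF there, RF ⟂ LF and tangency of A1 to WS means the radius RW is perpendicular to WS, with radius 14.4, so the center R sits 14.4 in from both sides at R = (28.10, 23.90). Then |BR| = |R − B| = 36.89.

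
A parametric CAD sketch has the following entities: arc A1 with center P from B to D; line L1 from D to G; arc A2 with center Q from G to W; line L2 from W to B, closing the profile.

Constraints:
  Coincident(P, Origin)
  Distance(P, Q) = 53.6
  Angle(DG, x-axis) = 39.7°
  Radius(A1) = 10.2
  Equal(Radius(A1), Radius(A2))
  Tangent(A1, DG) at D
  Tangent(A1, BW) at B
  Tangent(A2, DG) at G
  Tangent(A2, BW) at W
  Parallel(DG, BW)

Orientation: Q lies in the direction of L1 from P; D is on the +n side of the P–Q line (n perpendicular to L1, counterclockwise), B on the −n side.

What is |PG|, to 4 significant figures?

54.56

The slot axis is L1's direction at 39.7°, so u = (cos 39.7°, sin 39.7°) = (0.7694, 0.6388) and n = (−sin 39.7°, cos 39.7°) = (-0.6388, 0.7694). P is at the origin and Q lies 53.6 along u from P, so Q = 53.6·u = (41.24, 34.24). Tangency of A1 to both parallel lines with radius 10.2 puts D and B at P ± 10.2·n: D = (-6.515, 7.848), B = (6.515, -7.848). Equal radii place G and W the same way about Q: G = Q + 10.2·n = (34.72, 42.09), W = Q − 10.2·n = (47.76, 26.39). Then |PG| = |G − P| = 54.56.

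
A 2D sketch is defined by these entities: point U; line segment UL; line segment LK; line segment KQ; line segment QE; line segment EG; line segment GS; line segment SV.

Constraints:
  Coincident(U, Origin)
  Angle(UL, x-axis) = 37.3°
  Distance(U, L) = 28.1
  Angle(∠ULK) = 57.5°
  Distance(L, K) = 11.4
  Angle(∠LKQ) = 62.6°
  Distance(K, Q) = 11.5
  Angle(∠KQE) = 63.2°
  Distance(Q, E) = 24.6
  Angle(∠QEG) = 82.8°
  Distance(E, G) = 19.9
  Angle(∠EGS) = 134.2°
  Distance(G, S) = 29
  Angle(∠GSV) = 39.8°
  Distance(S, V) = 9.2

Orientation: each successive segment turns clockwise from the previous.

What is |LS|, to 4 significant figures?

38.41

U is at the origin; UL runs at 37.3° with length 28.1, so L = (22.35, 17.03). ∠ULK = 57.5° gives LK at -85.20° from the x-axis; with |LK| = 11.4, K = (23.31, 5.668). ∠LKQ = 62.6° gives KQ at 157.4° from the x-axis; with |KQ| = 11.5, Q = (12.69, 10.09). ∠KQE = 63.2° gives QE at 40.60° from the x-axis; with |QE| = 24.6, E = (31.37, 26.10). ∠QEG = 82.8° gives EG at -56.60° from the x-axis; with |EG| = 19.9, G = (42.32, 9.483). ∠EGS = 134.2° gives GS at -102.4° from the x-axis; with |GS| = 29.0, S = (36.10, -18.84). Then |LS| = |S − L| = 38.41.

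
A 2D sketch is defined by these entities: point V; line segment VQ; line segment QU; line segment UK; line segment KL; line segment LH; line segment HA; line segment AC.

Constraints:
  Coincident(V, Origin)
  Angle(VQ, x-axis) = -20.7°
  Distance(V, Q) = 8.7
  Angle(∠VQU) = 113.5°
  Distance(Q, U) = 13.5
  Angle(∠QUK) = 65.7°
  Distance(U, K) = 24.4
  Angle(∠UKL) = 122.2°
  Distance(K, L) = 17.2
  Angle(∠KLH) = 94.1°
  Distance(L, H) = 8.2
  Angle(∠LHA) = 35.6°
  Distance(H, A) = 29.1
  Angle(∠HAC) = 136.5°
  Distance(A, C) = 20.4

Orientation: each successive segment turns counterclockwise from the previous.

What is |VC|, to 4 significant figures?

49.83

∠LHA = 35.6° gives HA at 88.20° from the x-axis; with |HA| = 29.1, A = (-13.49, 26.61). ∠HAC = 136.5° gives AC at 131.7° from the x-axis; with |AC| = 20.4, C = (-27.06, 41.85). Then |VC| = |C − V| = 49.83.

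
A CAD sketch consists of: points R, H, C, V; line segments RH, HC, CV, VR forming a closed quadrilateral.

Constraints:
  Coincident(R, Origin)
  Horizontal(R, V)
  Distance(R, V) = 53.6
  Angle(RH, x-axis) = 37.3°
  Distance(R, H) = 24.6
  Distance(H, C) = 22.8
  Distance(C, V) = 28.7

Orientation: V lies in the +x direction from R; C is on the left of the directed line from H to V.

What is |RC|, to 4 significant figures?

47.20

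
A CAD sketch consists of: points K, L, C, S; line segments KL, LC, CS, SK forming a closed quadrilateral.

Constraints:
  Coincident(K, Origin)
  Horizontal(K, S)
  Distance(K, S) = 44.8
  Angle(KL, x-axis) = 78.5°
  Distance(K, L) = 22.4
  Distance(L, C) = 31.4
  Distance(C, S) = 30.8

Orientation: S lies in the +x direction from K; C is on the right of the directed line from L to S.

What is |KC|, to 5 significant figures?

16.802

K is at the origin; KS is horizontal with |KS| = 44.8 and S in +x, so S = (44.8, 0). KL runs at 78.5° with |KL| = 22.4, so L = (4.4658, 21.950). C is determined by |LC| = 31.4 and |CS| = 30.8 together: it lies at the intersection of circle(L, 31.4) and circle(S, 30.8). With |LS| = 45.920, the foot of the radical line on LS is 23.366 from L and the perpendicular offset is √(31.4² − 23.366²) = 20.975. Taking the right-of-LS solution: C = (14.963, -7.6430).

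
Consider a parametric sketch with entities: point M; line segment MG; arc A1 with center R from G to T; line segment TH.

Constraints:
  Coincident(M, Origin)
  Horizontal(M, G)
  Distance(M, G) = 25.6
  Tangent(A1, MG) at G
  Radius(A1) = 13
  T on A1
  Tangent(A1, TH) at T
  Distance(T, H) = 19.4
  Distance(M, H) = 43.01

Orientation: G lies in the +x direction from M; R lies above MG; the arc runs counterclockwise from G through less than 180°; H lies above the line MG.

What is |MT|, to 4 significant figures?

41.49

M is at the origin; MG is horizontal with |MG| = 25.6 and G on the +x side, so G = (25.60, 0.000). Since A1 is tangent to MG there, RG ⟂ MG, so R = G + (0, 13) = (25.60, 13.00). Since RT ⟂ TH (tangency), |RH| = √(13.0² + 19.4²) = 23.35 regardless of where T sits on A1. So H lies on both circle(M, 43.01) and circle(R, 23.35); the above-MG intersection is H = (23.18, 36.23). T is the foot of the tangent from H: T = (35.59, 21.32).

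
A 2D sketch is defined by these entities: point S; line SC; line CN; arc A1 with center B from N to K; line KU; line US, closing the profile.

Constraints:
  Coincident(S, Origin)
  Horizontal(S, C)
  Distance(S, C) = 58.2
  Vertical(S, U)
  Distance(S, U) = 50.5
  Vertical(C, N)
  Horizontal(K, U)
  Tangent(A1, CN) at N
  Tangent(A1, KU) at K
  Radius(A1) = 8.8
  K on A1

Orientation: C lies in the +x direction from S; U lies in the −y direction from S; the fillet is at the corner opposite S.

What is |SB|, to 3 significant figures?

64.6

S is at the origin; SC is horizontal with |SC| = 58.2 and C on the +x side, so C = (58.2, 0.00). SU is vertical with |SU| = 50.5 and U on the −y side, so U = (0.00, -50.5). The virtual corner opposite S is at (58.2, -50.5). The tangent condition forces BN to be normal to CN and tangency of A1 to KU means the radius BK is perpendicular to KU, with radius 8.8, so the center B sits 8.8 in from both sides at B = (49.4, -41.7). Then |SB| = |B − S| = 64.6.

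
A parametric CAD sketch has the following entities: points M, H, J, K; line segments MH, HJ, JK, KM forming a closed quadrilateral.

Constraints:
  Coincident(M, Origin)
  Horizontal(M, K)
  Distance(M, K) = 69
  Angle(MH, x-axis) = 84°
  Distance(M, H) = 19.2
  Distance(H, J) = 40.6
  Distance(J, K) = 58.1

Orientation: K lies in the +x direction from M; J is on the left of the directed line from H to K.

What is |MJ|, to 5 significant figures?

56.114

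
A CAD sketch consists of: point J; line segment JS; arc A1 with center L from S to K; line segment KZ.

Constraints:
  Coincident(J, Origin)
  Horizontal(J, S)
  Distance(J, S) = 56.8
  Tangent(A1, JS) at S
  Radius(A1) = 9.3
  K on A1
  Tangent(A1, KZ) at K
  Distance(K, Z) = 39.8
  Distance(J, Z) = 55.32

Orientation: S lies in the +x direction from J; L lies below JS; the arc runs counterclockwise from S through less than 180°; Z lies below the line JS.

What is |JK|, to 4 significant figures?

48.46

J is at the origin; J and S share the same y with |JS| = 56.8 and S on the +x side, so S = (56.80, 0.000). Tangency of A1 to JS means the radius LS is perpendicular to JS, so L = S + (0, -9.3) = (56.80, -9.300). Since LK ⟂ KZ (tangency), |LZ| = √(9.3² + 39.8²) = 40.87 regardless of where K sits on A1. So Z lies on both circle(J, 55.32) and circle(L, 40.87); the below-JS intersection is Z = (34.29, -43.41). K is the foot of the tangent from Z: K = (48.08, -6.078).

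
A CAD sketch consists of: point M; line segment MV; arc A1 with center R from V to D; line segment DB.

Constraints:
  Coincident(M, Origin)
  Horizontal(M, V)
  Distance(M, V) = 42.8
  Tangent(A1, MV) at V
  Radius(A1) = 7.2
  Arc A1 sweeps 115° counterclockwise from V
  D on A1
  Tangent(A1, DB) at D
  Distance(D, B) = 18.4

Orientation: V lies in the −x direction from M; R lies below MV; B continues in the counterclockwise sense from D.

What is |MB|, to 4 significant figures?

49.51

M is at the origin; MV is horizontal with |MV| = 42.8 and V on the −x side, so V = (-42.80, 0.000). Since A1 is tangent to MV there, RV ⟂ MV, so R = V + (0, -7.2) = (-42.80, -7.200). On A1, V sits at bearing 90° from R; a 115° counterclockwise sweep puts D at bearing 205°, so D = R + 7.2·(cos 205°, sin 205°) = (-49.33, -10.24). A1 meets DB tangentially, so RD is at right angles to DB, so DB runs along (−sin 205°, cos 205°); with |DB| = 18.4, B = (-41.55, -26.92). Then |MB| = |B − M| = 49.51.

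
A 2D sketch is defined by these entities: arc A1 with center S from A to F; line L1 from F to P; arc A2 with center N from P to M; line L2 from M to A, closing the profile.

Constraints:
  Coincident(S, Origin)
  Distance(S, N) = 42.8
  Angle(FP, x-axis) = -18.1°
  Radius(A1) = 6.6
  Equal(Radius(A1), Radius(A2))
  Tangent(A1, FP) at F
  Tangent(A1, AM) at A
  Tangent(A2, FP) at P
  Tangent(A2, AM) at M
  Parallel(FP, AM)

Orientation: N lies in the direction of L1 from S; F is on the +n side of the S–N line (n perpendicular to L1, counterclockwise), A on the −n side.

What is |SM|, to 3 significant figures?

43.3

The slot axis is L1's direction at -18.1°, so u = (cos -18.1°, sin -18.1°) = (0.951, -0.311) and n = (−sin -18.1°, cos -18.1°) = (0.311, 0.951). S is at the origin and N lies 42.8 along u from S, so N = 42.8·u = (40.7, -13.3). Tangency of A1 to both parallel lines with radius 6.6 puts F and A at S ± 6.6·n: F = (2.05, 6.27), A = (-2.05, -6.27). Equal radii place P and M the same way about N: P = N + 6.6·n = (42.7, -7.02), M = N − 6.6·n = (38.6, -19.6). Then |SM| = |M − S| = 43.3.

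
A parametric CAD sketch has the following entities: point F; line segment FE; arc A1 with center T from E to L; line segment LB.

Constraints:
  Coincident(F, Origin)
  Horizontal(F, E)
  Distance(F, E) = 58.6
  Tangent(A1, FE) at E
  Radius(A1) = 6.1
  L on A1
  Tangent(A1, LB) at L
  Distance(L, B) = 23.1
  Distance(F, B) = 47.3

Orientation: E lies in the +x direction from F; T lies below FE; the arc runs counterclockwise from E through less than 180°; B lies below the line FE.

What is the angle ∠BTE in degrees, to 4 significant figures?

134.2°

F is at the origin; FE is horizontal with |FE| = 58.6 and E on the +x side, so E = (58.60, 0.000). The tangent condition forces TE to be normal to FE, so T = E + (0, -6.1) = (58.60, -6.100). Since TL ⟂ LB (tangency), |TB| = √(6.1² + 23.1²) = 23.89 regardless of where L sits on A1. So B lies on both circle(F, 47.3) and circle(T, 23.89); the below-FE intersection is B = (41.47, -22.75). L is the foot of the tangent from B: L = (53.37, -2.956).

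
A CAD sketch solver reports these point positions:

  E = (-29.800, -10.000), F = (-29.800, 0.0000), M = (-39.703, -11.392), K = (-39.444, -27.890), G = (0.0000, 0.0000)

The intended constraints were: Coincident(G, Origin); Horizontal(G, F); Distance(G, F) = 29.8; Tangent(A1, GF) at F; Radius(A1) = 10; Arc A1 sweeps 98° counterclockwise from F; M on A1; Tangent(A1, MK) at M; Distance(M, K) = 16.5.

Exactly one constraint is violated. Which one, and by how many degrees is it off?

Tangent(A1, MK) at M — off by 7.10°.

G = (0.00, 0.00) ✓; G.y = 0.00, F.y = 0.00 ✓; |GF| = 29.80 ✓; ∠(EF, FG) = 90.00° ✓; |EF| = 10.00 ✓; bearing(E→M) − bearing(E→F) = 98.00° ✓; |EM| = 10.00 ✓; ∠(EM, MK) = 97.10° ✗; |MK| = 16.50 ✓.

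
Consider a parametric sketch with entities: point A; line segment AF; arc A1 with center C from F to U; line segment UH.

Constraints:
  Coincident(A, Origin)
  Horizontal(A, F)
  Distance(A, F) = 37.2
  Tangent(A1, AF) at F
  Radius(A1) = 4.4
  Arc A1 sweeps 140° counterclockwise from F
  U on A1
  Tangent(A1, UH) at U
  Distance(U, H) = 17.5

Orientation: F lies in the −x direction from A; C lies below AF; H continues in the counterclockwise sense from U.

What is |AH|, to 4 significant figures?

32.72

On A1, F sits at bearing 90° from C; a 140° counterclockwise sweep puts U at bearing 230°, so U = C + 4.4·(cos 230°, sin 230°) = (-40.03, -7.771). Since A1 is tangent to UH there, CU ⟂ UH, so UH runs along (−sin 230°, cos 230°); with |UH| = 17.5, H = (-26.62, -19.02). Then |AH| = |H − A| = 32.72.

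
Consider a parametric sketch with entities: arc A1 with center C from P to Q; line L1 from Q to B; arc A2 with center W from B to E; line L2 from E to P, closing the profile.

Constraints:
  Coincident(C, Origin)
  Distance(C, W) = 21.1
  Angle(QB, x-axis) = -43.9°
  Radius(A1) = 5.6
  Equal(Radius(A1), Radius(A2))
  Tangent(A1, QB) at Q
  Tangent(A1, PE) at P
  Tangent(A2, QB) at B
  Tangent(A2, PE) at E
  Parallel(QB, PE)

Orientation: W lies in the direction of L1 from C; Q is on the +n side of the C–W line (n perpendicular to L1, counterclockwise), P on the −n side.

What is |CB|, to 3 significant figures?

21.8

The slot axis is L1's direction at -43.9°, so u = (cos -43.9°, sin -43.9°) = (0.721, -0.693) and n = (−sin -43.9°, cos -43.9°) = (0.693, 0.721). C is at the origin and W lies 21.1 along u from C, so W = 21.1·u = (15.2, -14.6). Tangency of A1 to both parallel lines with radius 5.6 puts Q and P at C ± 5.6·n: Q = (3.88, 4.04), P = (-3.88, -4.04). Equal radii place B and E the same way about W: B = W + 5.6·n = (19.1, -10.6), E = W − 5.6·n = (11.3, -18.7). Then |CB| = |B − C| = 21.8.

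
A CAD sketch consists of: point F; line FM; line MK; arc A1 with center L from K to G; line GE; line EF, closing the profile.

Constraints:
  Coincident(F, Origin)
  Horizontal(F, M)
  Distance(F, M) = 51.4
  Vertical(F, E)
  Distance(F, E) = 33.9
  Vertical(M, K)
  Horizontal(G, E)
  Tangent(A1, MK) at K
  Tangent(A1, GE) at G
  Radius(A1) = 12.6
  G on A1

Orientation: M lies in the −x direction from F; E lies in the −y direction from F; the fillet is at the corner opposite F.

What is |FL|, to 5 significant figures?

44.262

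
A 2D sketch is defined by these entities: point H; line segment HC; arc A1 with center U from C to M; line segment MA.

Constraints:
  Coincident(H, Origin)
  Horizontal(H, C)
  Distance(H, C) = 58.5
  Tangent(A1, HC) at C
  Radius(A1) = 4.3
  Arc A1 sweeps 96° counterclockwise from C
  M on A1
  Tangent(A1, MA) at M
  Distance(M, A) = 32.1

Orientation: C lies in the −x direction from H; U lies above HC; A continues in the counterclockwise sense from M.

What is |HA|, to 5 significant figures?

68.266

H is at the origin; H and C share the same y with |HC| = 58.5 and C on the −x side, so C = (-58.500, 0.0000). Since A1 is tangent to HC there, UC ⟂ HC, so U = C + (0, 4.3) = (-58.500, 4.3000). On A1, C sits at bearing -90° from U; a 96° counterclockwise sweep puts M at bearing 6°, so M = U + 4.3·(cos 6°, sin 6°) = (-54.224, 4.7495). The tangent condition forces UM to be normal to MA, so MA runs along (−sin 6°, cos 6°); with |MA| = 32.1, A = (-57.579, 36.674). Then |HA| = |A − H| = 68.266.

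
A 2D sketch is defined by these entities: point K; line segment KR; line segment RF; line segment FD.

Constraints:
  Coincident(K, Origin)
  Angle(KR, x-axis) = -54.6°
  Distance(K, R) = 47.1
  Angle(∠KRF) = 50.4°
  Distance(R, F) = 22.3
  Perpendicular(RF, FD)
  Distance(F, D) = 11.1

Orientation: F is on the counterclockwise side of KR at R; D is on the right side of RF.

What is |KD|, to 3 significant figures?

48.0

∠KRF = 50.4°, so RF runs at -54.6° + (180° − 50.4°) = 75.0° from the x-axis; with |RF| = 22.3, F = R + 22.3·(cos 75.0°, sin 75.0°) = (33.1, -16.9). RF ⟂ FD; with |FD| = 11.1 on the right of RF, D = F + 11.1·(0.966, -0.259) = (43.8, -19.7). Then |KD| = |D − K| = 48.0.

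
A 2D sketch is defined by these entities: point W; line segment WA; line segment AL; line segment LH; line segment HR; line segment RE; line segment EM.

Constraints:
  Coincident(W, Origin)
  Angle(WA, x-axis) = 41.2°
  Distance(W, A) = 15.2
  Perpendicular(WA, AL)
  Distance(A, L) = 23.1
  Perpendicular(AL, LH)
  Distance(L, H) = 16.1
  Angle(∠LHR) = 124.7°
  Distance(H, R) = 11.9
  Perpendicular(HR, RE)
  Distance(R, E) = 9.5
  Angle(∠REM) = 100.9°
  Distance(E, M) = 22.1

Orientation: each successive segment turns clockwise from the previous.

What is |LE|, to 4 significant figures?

21.39

W is at the origin; WA runs at 41.2° with length 15.2, so A = (11.44, 10.01). The perpendicularity gives AL at right angles to WA, so AL runs at -48.80°; with |AL| = 23.1, L = (26.65, -7.369). AL is perpendicular to LH, so LH runs at -138.8°; with |LH| = 16.1, H = (14.54, -17.97). ∠LHR = 124.7° gives HR at 165.9° from the x-axis; with |HR| = 11.9, R = (2.997, -15.07). HR is perpendicular to RE, so RE runs at 75.90°; with |RE| = 9.5, E = (5.311, -5.861). Then |LE| = |E − L| = 21.39.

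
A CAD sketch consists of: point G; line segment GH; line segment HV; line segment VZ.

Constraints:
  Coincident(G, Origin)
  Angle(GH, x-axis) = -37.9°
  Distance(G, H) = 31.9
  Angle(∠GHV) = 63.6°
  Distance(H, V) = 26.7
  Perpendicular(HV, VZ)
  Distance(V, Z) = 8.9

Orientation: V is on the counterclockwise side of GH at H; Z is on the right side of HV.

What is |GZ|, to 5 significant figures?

39.508

G is at the origin; GH runs at -37.9° with length 31.9, so H = 31.9·(cos -37.9°, sin -37.9°) = (25.172, -19.596). ∠GHV = 63.6°, so HV runs at -37.9° + (180° − 63.6°) = 78.500° from the x-axis; with |HV| = 26.7, V = H + 26.7·(cos 78.500°, sin 78.500°) = (30.495, 6.5683). The perpendicularity gives VZ at right angles to HV; with |VZ| = 8.9 on the right of HV, Z = V + 8.9·(0.97992, -0.19937) = (39.216, 4.7939). Then |GZ| = |Z − G| = 39.508.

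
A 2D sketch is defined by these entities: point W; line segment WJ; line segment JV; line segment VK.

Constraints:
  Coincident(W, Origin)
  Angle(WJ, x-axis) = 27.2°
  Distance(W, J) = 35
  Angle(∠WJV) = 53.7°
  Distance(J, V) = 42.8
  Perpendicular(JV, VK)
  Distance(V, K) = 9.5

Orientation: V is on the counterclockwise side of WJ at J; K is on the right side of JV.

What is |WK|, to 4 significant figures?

43.70

∠WJV = 53.7°, so JV runs at 27.2° + (180° − 53.7°) = 153.5° from the x-axis; with |JV| = 42.8, V = J + 42.8·(cos 153.5°, sin 153.5°) = (-7.174, 35.10). JV is perpendicular to VK; with |VK| = 9.5 on the right of JV, K = V + 9.5·(0.4462, 0.8949) = (-2.935, 43.60). Then |WK| = |K − W| = 43.70.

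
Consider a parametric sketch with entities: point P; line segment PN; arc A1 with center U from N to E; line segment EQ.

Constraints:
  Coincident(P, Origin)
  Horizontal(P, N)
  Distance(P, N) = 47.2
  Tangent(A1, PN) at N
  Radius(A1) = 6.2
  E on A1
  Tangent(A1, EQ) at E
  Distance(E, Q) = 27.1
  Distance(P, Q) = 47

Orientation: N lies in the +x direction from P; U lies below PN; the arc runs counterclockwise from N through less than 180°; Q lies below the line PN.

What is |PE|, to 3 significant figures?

41.4

P is at the origin; PN is horizontal with |PN| = 47.2 and N on the +x side, so N = (47.2, 0.00). The tangent condition forces UN to be normal to PN, so U = N + (0, -6.2) = (47.2, -6.20). Since UE ⟂ EQ (tangency), |UQ| = √(6.2² + 27.1²) = 27.8 regardless of where E sits on A1. So Q lies on both circle(P, 47.0) and circle(U, 27.8); the below-PN intersection is Q = (35.1, -31.2). E is the foot of the tangent from Q: E = (41.2, -4.82).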